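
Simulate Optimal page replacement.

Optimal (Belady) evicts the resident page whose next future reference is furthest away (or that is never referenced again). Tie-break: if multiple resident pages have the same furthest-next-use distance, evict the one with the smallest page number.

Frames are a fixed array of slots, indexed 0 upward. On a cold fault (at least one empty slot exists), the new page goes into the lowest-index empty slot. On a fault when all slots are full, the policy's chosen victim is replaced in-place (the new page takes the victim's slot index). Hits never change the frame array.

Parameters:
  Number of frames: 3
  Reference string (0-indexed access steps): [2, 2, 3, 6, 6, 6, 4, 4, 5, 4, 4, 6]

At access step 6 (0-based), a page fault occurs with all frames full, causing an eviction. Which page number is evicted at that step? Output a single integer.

Step 0: ref 2 -> FAULT, frames=[2,-,-]
Step 1: ref 2 -> HIT, frames=[2,-,-]
Step 2: ref 3 -> FAULT, frames=[2,3,-]
Step 3: ref 6 -> FAULT, frames=[2,3,6]
Step 4: ref 6 -> HIT, frames=[2,3,6]
Step 5: ref 6 -> HIT, frames=[2,3,6]
Step 6: ref 4 -> FAULT, evict 2, frames=[4,3,6]
At step 6: evicted page 2

Answer: 2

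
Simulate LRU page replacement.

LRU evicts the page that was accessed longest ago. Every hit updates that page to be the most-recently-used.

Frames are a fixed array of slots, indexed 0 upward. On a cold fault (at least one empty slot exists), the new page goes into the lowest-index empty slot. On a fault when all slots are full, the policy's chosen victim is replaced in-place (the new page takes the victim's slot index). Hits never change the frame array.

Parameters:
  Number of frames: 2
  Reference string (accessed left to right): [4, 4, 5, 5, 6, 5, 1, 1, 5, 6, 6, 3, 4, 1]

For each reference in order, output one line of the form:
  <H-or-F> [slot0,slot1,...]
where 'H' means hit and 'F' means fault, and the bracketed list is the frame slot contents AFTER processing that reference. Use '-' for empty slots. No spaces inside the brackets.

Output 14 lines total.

F [4,-]
H [4,-]
F [4,5]
H [4,5]
F [6,5]
H [6,5]
F [1,5]
H [1,5]
H [1,5]
F [6,5]
H [6,5]
F [6,3]
F [4,3]
F [4,1]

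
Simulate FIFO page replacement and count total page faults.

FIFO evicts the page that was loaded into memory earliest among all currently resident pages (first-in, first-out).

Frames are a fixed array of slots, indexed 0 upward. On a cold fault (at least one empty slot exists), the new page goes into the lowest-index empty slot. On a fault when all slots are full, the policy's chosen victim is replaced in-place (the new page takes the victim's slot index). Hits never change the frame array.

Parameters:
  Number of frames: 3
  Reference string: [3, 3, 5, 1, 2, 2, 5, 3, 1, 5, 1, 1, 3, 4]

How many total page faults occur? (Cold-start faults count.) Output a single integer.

Step 0: ref 3 → FAULT, frames=[3,-,-]
Step 1: ref 3 → HIT, frames=[3,-,-]
Step 2: ref 5 → FAULT, frames=[3,5,-]
Step 3: ref 1 → FAULT, frames=[3,5,1]
Step 4: ref 2 → FAULT (evict 3), frames=[2,5,1]
Step 5: ref 2 → HIT, frames=[2,5,1]
Step 6: ref 5 → HIT, frames=[2,5,1]
Step 7: ref 3 → FAULT (evict 5), frames=[2,3,1]
Step 8: ref 1 → HIT, frames=[2,3,1]
Step 9: ref 5 → FAULT (evict 1), frames=[2,3,5]
Step 10: ref 1 → FAULT (evict 2), frames=[1,3,5]
Step 11: ref 1 → HIT, frames=[1,3,5]
Step 12: ref 3 → HIT, frames=[1,3,5]
Step 13: ref 4 → FAULT (evict 3), frames=[1,4,5]
Total faults: 8

Answer: 8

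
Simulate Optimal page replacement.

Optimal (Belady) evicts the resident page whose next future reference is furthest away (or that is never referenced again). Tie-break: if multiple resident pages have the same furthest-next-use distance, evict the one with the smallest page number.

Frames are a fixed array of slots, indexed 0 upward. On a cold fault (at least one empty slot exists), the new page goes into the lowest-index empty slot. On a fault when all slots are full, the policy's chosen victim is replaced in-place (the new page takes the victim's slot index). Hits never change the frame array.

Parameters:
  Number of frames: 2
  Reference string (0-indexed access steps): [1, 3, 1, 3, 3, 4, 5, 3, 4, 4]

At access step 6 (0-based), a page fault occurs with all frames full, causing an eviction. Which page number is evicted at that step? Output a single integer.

Answer: 4

Derivation:
Step 0: ref 1 -> FAULT, frames=[1,-]
Step 1: ref 3 -> FAULT, frames=[1,3]
Step 2: ref 1 -> HIT, frames=[1,3]
Step 3: ref 3 -> HIT, frames=[1,3]
Step 4: ref 3 -> HIT, frames=[1,3]
Step 5: ref 4 -> FAULT, evict 1, frames=[4,3]
Step 6: ref 5 -> FAULT, evict 4, frames=[5,3]
At step 6: evicted page 4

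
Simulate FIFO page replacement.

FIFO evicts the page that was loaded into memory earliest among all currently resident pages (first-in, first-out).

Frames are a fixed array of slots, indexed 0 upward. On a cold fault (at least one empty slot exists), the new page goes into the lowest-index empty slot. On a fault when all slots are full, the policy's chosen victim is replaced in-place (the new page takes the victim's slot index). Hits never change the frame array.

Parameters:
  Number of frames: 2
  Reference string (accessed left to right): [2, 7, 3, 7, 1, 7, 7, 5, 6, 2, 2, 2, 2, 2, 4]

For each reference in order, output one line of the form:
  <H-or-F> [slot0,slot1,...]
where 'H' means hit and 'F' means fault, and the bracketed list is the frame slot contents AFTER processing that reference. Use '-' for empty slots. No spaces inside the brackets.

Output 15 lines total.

F [2,-]
F [2,7]
F [3,7]
H [3,7]
F [3,1]
F [7,1]
H [7,1]
F [7,5]
F [6,5]
F [6,2]
H [6,2]
H [6,2]
H [6,2]
H [6,2]
F [4,2]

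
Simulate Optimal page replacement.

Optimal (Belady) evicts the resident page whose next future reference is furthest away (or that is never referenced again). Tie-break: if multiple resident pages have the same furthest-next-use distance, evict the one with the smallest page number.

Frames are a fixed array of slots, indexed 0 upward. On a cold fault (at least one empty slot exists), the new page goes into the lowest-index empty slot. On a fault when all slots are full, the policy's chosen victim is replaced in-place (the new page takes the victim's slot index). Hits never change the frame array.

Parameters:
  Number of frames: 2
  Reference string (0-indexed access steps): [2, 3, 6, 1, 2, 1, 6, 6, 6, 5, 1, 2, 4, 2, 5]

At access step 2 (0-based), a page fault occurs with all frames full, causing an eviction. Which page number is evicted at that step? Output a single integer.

Answer: 3

Derivation:
Step 0: ref 2 -> FAULT, frames=[2,-]
Step 1: ref 3 -> FAULT, frames=[2,3]
Step 2: ref 6 -> FAULT, evict 3, frames=[2,6]
At step 2: evicted page 3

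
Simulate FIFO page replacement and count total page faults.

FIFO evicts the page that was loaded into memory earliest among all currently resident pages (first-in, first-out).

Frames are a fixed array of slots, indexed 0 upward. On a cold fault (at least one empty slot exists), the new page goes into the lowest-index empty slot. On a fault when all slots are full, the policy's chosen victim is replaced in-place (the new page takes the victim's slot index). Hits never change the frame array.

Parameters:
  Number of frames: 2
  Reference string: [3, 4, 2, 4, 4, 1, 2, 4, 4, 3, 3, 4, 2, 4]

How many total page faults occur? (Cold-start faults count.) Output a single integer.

Answer: 8

Derivation:
Step 0: ref 3 → FAULT, frames=[3,-]
Step 1: ref 4 → FAULT, frames=[3,4]
Step 2: ref 2 → FAULT (evict 3), frames=[2,4]
Step 3: ref 4 → HIT, frames=[2,4]
Step 4: ref 4 → HIT, frames=[2,4]
Step 5: ref 1 → FAULT (evict 4), frames=[2,1]
Step 6: ref 2 → HIT, frames=[2,1]
Step 7: ref 4 → FAULT (evict 2), frames=[4,1]
Step 8: ref 4 → HIT, frames=[4,1]
Step 9: ref 3 → FAULT (evict 1), frames=[4,3]
Step 10: ref 3 → HIT, frames=[4,3]
Step 11: ref 4 → HIT, frames=[4,3]
Step 12: ref 2 → FAULT (evict 4), frames=[2,3]
Step 13: ref 4 → FAULT (evict 3), frames=[2,4]
Total faults: 8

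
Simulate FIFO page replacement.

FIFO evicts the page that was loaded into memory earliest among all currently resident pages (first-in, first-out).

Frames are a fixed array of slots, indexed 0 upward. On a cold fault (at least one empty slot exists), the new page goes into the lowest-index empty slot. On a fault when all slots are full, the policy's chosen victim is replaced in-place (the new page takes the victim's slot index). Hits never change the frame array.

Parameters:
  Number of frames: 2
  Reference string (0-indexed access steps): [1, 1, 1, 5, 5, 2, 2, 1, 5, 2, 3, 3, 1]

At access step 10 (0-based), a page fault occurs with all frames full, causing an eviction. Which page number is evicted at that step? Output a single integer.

Step 0: ref 1 -> FAULT, frames=[1,-]
Step 1: ref 1 -> HIT, frames=[1,-]
Step 2: ref 1 -> HIT, frames=[1,-]
Step 3: ref 5 -> FAULT, frames=[1,5]
Step 4: ref 5 -> HIT, frames=[1,5]
Step 5: ref 2 -> FAULT, evict 1, frames=[2,5]
Step 6: ref 2 -> HIT, frames=[2,5]
Step 7: ref 1 -> FAULT, evict 5, frames=[2,1]
Step 8: ref 5 -> FAULT, evict 2, frames=[5,1]
Step 9: ref 2 -> FAULT, evict 1, frames=[5,2]
Step 10: ref 3 -> FAULT, evict 5, frames=[3,2]
At step 10: evicted page 5

Answer: 5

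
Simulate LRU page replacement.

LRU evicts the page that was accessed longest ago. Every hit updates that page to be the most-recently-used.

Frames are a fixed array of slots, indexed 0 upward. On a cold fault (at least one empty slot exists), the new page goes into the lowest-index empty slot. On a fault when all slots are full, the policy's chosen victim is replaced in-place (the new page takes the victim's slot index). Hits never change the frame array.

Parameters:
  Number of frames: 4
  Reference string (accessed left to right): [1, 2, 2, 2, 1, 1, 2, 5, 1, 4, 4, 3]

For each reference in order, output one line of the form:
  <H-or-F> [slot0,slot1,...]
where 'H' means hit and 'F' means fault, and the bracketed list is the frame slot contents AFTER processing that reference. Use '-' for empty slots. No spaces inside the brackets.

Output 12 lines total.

F [1,-,-,-]
F [1,2,-,-]
H [1,2,-,-]
H [1,2,-,-]
H [1,2,-,-]
H [1,2,-,-]
H [1,2,-,-]
F [1,2,5,-]
H [1,2,5,-]
F [1,2,5,4]
H [1,2,5,4]
F [1,3,5,4]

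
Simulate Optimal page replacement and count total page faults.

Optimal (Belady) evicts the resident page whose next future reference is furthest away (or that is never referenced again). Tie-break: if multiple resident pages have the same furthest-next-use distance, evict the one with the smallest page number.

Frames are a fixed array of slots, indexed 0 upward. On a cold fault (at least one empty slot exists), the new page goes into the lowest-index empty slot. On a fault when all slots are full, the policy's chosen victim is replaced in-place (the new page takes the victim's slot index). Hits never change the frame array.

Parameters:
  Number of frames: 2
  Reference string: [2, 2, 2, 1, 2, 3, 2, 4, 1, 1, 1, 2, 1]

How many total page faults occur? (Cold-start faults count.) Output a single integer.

Step 0: ref 2 → FAULT, frames=[2,-]
Step 1: ref 2 → HIT, frames=[2,-]
Step 2: ref 2 → HIT, frames=[2,-]
Step 3: ref 1 → FAULT, frames=[2,1]
Step 4: ref 2 → HIT, frames=[2,1]
Step 5: ref 3 → FAULT (evict 1), frames=[2,3]
Step 6: ref 2 → HIT, frames=[2,3]
Step 7: ref 4 → FAULT (evict 3), frames=[2,4]
Step 8: ref 1 → FAULT (evict 4), frames=[2,1]
Step 9: ref 1 → HIT, frames=[2,1]
Step 10: ref 1 → HIT, frames=[2,1]
Step 11: ref 2 → HIT, frames=[2,1]
Step 12: ref 1 → HIT, frames=[2,1]
Total faults: 5

Answer: 5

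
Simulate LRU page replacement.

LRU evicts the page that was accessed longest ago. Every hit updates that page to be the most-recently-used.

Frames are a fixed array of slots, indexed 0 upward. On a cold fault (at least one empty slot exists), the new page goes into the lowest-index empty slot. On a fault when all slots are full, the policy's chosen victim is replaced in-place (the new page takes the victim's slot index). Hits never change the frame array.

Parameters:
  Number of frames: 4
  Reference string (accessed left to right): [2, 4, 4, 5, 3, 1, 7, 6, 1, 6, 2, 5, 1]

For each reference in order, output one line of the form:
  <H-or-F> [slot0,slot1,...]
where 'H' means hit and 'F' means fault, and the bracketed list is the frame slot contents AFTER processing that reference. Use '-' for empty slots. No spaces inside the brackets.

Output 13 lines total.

F [2,-,-,-]
F [2,4,-,-]
H [2,4,-,-]
F [2,4,5,-]
F [2,4,5,3]
F [1,4,5,3]
F [1,7,5,3]
F [1,7,6,3]
H [1,7,6,3]
H [1,7,6,3]
F [1,7,6,2]
F [1,5,6,2]
H [1,5,6,2]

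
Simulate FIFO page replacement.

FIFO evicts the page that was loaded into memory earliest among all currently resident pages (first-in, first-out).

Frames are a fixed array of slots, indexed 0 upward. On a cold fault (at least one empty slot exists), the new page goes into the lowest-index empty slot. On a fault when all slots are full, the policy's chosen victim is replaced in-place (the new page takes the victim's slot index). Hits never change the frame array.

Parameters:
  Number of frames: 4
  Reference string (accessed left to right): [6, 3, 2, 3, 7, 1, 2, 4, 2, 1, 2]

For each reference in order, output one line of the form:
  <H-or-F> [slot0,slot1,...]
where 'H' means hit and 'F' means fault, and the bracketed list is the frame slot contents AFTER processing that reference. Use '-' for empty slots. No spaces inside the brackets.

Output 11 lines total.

F [6,-,-,-]
F [6,3,-,-]
F [6,3,2,-]
H [6,3,2,-]
F [6,3,2,7]
F [1,3,2,7]
H [1,3,2,7]
F [1,4,2,7]
H [1,4,2,7]
H [1,4,2,7]
H [1,4,2,7]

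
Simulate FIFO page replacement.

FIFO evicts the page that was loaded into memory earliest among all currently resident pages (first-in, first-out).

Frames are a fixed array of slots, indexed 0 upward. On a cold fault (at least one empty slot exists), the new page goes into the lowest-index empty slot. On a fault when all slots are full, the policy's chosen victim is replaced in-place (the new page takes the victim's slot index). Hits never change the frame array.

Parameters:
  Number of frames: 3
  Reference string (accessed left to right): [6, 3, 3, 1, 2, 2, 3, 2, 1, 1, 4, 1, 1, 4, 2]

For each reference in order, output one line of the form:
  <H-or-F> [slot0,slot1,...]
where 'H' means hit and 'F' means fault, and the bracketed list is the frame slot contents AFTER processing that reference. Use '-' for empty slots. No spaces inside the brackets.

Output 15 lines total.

F [6,-,-]
F [6,3,-]
H [6,3,-]
F [6,3,1]
F [2,3,1]
H [2,3,1]
H [2,3,1]
H [2,3,1]
H [2,3,1]
H [2,3,1]
F [2,4,1]
H [2,4,1]
H [2,4,1]
H [2,4,1]
H [2,4,1]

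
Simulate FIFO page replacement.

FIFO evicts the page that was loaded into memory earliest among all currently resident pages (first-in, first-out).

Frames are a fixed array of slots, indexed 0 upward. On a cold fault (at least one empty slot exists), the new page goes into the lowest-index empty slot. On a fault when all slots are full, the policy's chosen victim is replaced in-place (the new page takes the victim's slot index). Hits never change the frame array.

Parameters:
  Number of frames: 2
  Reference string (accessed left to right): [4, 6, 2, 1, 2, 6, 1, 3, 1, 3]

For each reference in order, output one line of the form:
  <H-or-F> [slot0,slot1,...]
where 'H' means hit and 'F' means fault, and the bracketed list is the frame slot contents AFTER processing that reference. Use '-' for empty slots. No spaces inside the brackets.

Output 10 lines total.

F [4,-]
F [4,6]
F [2,6]
F [2,1]
H [2,1]
F [6,1]
H [6,1]
F [6,3]
F [1,3]
H [1,3]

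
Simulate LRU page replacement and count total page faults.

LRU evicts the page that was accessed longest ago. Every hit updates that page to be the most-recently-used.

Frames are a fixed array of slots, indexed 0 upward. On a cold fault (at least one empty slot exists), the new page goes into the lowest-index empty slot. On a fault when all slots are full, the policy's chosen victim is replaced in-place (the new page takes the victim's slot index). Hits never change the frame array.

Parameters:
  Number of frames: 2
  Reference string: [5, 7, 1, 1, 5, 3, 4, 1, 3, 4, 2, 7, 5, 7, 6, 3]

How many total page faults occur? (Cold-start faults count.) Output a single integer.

Answer: 14

Derivation:
Step 0: ref 5 → FAULT, frames=[5,-]
Step 1: ref 7 → FAULT, frames=[5,7]
Step 2: ref 1 → FAULT (evict 5), frames=[1,7]
Step 3: ref 1 → HIT, frames=[1,7]
Step 4: ref 5 → FAULT (evict 7), frames=[1,5]
Step 5: ref 3 → FAULT (evict 1), frames=[3,5]
Step 6: ref 4 → FAULT (evict 5), frames=[3,4]
Step 7: ref 1 → FAULT (evict 3), frames=[1,4]
Step 8: ref 3 → FAULT (evict 4), frames=[1,3]
Step 9: ref 4 → FAULT (evict 1), frames=[4,3]
Step 10: ref 2 → FAULT (evict 3), frames=[4,2]
Step 11: ref 7 → FAULT (evict 4), frames=[7,2]
Step 12: ref 5 → FAULT (evict 2), frames=[7,5]
Step 13: ref 7 → HIT, frames=[7,5]
Step 14: ref 6 → FAULT (evict 5), frames=[7,6]
Step 15: ref 3 → FAULT (evict 7), frames=[3,6]
Total faults: 14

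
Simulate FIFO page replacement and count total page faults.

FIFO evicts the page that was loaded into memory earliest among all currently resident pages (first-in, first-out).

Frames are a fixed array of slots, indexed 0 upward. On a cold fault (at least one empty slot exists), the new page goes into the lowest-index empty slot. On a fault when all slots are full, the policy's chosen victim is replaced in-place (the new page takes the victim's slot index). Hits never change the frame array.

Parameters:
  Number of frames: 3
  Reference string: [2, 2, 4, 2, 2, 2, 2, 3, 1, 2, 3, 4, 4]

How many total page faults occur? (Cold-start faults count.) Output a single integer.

Answer: 6

Derivation:
Step 0: ref 2 → FAULT, frames=[2,-,-]
Step 1: ref 2 → HIT, frames=[2,-,-]
Step 2: ref 4 → FAULT, frames=[2,4,-]
Step 3: ref 2 → HIT, frames=[2,4,-]
Step 4: ref 2 → HIT, frames=[2,4,-]
Step 5: ref 2 → HIT, frames=[2,4,-]
Step 6: ref 2 → HIT, frames=[2,4,-]
Step 7: ref 3 → FAULT, frames=[2,4,3]
Step 8: ref 1 → FAULT (evict 2), frames=[1,4,3]
Step 9: ref 2 → FAULT (evict 4), frames=[1,2,3]
Step 10: ref 3 → HIT, frames=[1,2,3]
Step 11: ref 4 → FAULT (evict 3), frames=[1,2,4]
Step 12: ref 4 → HIT, frames=[1,2,4]
Total faults: 6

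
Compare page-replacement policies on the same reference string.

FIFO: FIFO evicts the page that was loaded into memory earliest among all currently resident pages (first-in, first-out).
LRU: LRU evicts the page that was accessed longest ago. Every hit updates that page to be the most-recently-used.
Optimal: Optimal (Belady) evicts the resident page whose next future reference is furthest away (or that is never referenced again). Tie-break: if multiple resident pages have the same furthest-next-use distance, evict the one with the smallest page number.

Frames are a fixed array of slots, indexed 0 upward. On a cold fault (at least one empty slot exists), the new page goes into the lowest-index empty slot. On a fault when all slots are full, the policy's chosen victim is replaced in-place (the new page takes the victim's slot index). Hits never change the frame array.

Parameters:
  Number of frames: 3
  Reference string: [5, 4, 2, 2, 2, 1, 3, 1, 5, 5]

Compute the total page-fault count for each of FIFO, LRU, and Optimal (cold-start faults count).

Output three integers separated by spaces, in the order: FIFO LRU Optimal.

--- FIFO ---
  step 0: ref 5 -> FAULT, frames=[5,-,-] (faults so far: 1)
  step 1: ref 4 -> FAULT, frames=[5,4,-] (faults so far: 2)
  step 2: ref 2 -> FAULT, frames=[5,4,2] (faults so far: 3)
  step 3: ref 2 -> HIT, frames=[5,4,2] (faults so far: 3)
  step 4: ref 2 -> HIT, frames=[5,4,2] (faults so far: 3)
  step 5: ref 1 -> FAULT, evict 5, frames=[1,4,2] (faults so far: 4)
  step 6: ref 3 -> FAULT, evict 4, frames=[1,3,2] (faults so far: 5)
  step 7: ref 1 -> HIT, frames=[1,3,2] (faults so far: 5)
  step 8: ref 5 -> FAULT, evict 2, frames=[1,3,5] (faults so far: 6)
  step 9: ref 5 -> HIT, frames=[1,3,5] (faults so far: 6)
  FIFO total faults: 6
--- LRU ---
  step 0: ref 5 -> FAULT, frames=[5,-,-] (faults so far: 1)
  step 1: ref 4 -> FAULT, frames=[5,4,-] (faults so far: 2)
  step 2: ref 2 -> FAULT, frames=[5,4,2] (faults so far: 3)
  step 3: ref 2 -> HIT, frames=[5,4,2] (faults so far: 3)
  step 4: ref 2 -> HIT, frames=[5,4,2] (faults so far: 3)
  step 5: ref 1 -> FAULT, evict 5, frames=[1,4,2] (faults so far: 4)
  step 6: ref 3 -> FAULT, evict 4, frames=[1,3,2] (faults so far: 5)
  step 7: ref 1 -> HIT, frames=[1,3,2] (faults so far: 5)
  step 8: ref 5 -> FAULT, evict 2, frames=[1,3,5] (faults so far: 6)
  step 9: ref 5 -> HIT, frames=[1,3,5] (faults so far: 6)
  LRU total faults: 6
--- Optimal ---
  step 0: ref 5 -> FAULT, frames=[5,-,-] (faults so far: 1)
  step 1: ref 4 -> FAULT, frames=[5,4,-] (faults so far: 2)
  step 2: ref 2 -> FAULT, frames=[5,4,2] (faults so far: 3)
  step 3: ref 2 -> HIT, frames=[5,4,2] (faults so far: 3)
  step 4: ref 2 -> HIT, frames=[5,4,2] (faults so far: 3)
  step 5: ref 1 -> FAULT, evict 2, frames=[5,4,1] (faults so far: 4)
  step 6: ref 3 -> FAULT, evict 4, frames=[5,3,1] (faults so far: 5)
  step 7: ref 1 -> HIT, frames=[5,3,1] (faults so far: 5)
  step 8: ref 5 -> HIT, frames=[5,3,1] (faults so far: 5)
  step 9: ref 5 -> HIT, frames=[5,3,1] (faults so far: 5)
  Optimal total faults: 5

Answer: 6 6 5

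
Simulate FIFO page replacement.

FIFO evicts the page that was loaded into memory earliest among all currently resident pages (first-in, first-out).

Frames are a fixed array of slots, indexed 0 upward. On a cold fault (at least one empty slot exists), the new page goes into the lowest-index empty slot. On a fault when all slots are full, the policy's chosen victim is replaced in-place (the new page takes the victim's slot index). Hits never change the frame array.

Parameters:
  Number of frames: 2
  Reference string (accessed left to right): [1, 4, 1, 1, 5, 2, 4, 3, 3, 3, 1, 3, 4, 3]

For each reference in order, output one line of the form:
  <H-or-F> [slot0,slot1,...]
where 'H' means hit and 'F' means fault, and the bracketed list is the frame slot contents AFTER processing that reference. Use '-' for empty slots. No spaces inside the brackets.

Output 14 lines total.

F [1,-]
F [1,4]
H [1,4]
H [1,4]
F [5,4]
F [5,2]
F [4,2]
F [4,3]
H [4,3]
H [4,3]
F [1,3]
H [1,3]
F [1,4]
F [3,4]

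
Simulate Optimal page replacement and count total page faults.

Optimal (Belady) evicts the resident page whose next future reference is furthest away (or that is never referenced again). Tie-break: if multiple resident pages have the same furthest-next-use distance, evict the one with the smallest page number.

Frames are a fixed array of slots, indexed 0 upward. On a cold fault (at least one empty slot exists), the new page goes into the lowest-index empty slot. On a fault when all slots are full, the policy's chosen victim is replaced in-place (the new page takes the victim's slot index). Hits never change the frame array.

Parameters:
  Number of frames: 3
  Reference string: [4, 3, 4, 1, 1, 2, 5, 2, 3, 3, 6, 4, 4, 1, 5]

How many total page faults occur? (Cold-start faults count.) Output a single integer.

Step 0: ref 4 → FAULT, frames=[4,-,-]
Step 1: ref 3 → FAULT, frames=[4,3,-]
Step 2: ref 4 → HIT, frames=[4,3,-]
Step 3: ref 1 → FAULT, frames=[4,3,1]
Step 4: ref 1 → HIT, frames=[4,3,1]
Step 5: ref 2 → FAULT (evict 1), frames=[4,3,2]
Step 6: ref 5 → FAULT (evict 4), frames=[5,3,2]
Step 7: ref 2 → HIT, frames=[5,3,2]
Step 8: ref 3 → HIT, frames=[5,3,2]
Step 9: ref 3 → HIT, frames=[5,3,2]
Step 10: ref 6 → FAULT (evict 2), frames=[5,3,6]
Step 11: ref 4 → FAULT (evict 3), frames=[5,4,6]
Step 12: ref 4 → HIT, frames=[5,4,6]
Step 13: ref 1 → FAULT (evict 4), frames=[5,1,6]
Step 14: ref 5 → HIT, frames=[5,1,6]
Total faults: 8

Answer: 8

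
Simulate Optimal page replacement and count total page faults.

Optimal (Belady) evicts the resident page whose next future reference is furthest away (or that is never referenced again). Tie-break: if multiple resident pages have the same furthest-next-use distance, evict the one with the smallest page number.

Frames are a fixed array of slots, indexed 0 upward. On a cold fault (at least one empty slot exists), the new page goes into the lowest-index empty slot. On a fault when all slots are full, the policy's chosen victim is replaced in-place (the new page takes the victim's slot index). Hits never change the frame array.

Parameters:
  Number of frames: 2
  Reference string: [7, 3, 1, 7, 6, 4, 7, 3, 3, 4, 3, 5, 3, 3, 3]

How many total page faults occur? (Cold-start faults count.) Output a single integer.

Answer: 7

Derivation:
Step 0: ref 7 → FAULT, frames=[7,-]
Step 1: ref 3 → FAULT, frames=[7,3]
Step 2: ref 1 → FAULT (evict 3), frames=[7,1]
Step 3: ref 7 → HIT, frames=[7,1]
Step 4: ref 6 → FAULT (evict 1), frames=[7,6]
Step 5: ref 4 → FAULT (evict 6), frames=[7,4]
Step 6: ref 7 → HIT, frames=[7,4]
Step 7: ref 3 → FAULT (evict 7), frames=[3,4]
Step 8: ref 3 → HIT, frames=[3,4]
Step 9: ref 4 → HIT, frames=[3,4]
Step 10: ref 3 → HIT, frames=[3,4]
Step 11: ref 5 → FAULT (evict 4), frames=[3,5]
Step 12: ref 3 → HIT, frames=[3,5]
Step 13: ref 3 → HIT, frames=[3,5]
Step 14: ref 3 → HIT, frames=[3,5]
Total faults: 7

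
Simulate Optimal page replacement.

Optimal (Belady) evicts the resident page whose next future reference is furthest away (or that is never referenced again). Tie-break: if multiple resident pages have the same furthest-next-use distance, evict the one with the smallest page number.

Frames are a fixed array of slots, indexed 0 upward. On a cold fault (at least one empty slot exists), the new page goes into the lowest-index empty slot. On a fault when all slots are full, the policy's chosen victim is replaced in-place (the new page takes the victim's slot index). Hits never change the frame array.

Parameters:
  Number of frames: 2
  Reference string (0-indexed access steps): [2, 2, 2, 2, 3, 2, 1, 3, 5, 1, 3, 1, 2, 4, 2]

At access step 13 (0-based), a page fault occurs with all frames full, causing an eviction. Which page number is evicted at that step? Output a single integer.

Answer: 3

Derivation:
Step 0: ref 2 -> FAULT, frames=[2,-]
Step 1: ref 2 -> HIT, frames=[2,-]
Step 2: ref 2 -> HIT, frames=[2,-]
Step 3: ref 2 -> HIT, frames=[2,-]
Step 4: ref 3 -> FAULT, frames=[2,3]
Step 5: ref 2 -> HIT, frames=[2,3]
Step 6: ref 1 -> FAULT, evict 2, frames=[1,3]
Step 7: ref 3 -> HIT, frames=[1,3]
Step 8: ref 5 -> FAULT, evict 3, frames=[1,5]
Step 9: ref 1 -> HIT, frames=[1,5]
Step 10: ref 3 -> FAULT, evict 5, frames=[1,3]
Step 11: ref 1 -> HIT, frames=[1,3]
Step 12: ref 2 -> FAULT, evict 1, frames=[2,3]
Step 13: ref 4 -> FAULT, evict 3, frames=[2,4]
At step 13: evicted page 3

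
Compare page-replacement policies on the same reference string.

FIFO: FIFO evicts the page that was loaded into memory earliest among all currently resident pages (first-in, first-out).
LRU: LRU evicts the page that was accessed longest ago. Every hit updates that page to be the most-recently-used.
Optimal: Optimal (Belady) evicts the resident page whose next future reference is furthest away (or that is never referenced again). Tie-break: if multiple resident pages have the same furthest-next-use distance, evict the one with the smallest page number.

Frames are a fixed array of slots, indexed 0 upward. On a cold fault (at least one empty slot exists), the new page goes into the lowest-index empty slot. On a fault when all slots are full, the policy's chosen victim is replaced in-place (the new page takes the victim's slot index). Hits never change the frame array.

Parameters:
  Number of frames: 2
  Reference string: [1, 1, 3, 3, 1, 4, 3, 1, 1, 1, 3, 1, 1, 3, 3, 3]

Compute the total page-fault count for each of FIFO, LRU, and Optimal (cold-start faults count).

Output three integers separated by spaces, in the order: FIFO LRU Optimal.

Answer: 5 5 4

Derivation:
--- FIFO ---
  step 0: ref 1 -> FAULT, frames=[1,-] (faults so far: 1)
  step 1: ref 1 -> HIT, frames=[1,-] (faults so far: 1)
  step 2: ref 3 -> FAULT, frames=[1,3] (faults so far: 2)
  step 3: ref 3 -> HIT, frames=[1,3] (faults so far: 2)
  step 4: ref 1 -> HIT, frames=[1,3] (faults so far: 2)
  step 5: ref 4 -> FAULT, evict 1, frames=[4,3] (faults so far: 3)
  step 6: ref 3 -> HIT, frames=[4,3] (faults so far: 3)
  step 7: ref 1 -> FAULT, evict 3, frames=[4,1] (faults so far: 4)
  step 8: ref 1 -> HIT, frames=[4,1] (faults so far: 4)
  step 9: ref 1 -> HIT, frames=[4,1] (faults so far: 4)
  step 10: ref 3 -> FAULT, evict 4, frames=[3,1] (faults so far: 5)
  step 11: ref 1 -> HIT, frames=[3,1] (faults so far: 5)
  step 12: ref 1 -> HIT, frames=[3,1] (faults so far: 5)
  step 13: ref 3 -> HIT, frames=[3,1] (faults so far: 5)
  step 14: ref 3 -> HIT, frames=[3,1] (faults so far: 5)
  step 15: ref 3 -> HIT, frames=[3,1] (faults so far: 5)
  FIFO total faults: 5
--- LRU ---
  step 0: ref 1 -> FAULT, frames=[1,-] (faults so far: 1)
  step 1: ref 1 -> HIT, frames=[1,-] (faults so far: 1)
  step 2: ref 3 -> FAULT, frames=[1,3] (faults so far: 2)
  step 3: ref 3 -> HIT, frames=[1,3] (faults so far: 2)
  step 4: ref 1 -> HIT, frames=[1,3] (faults so far: 2)
  step 5: ref 4 -> FAULT, evict 3, frames=[1,4] (faults so far: 3)
  step 6: ref 3 -> FAULT, evict 1, frames=[3,4] (faults so far: 4)
  step 7: ref 1 -> FAULT, evict 4, frames=[3,1] (faults so far: 5)
  step 8: ref 1 -> HIT, frames=[3,1] (faults so far: 5)
  step 9: ref 1 -> HIT, frames=[3,1] (faults so far: 5)
  step 10: ref 3 -> HIT, frames=[3,1] (faults so far: 5)
  step 11: ref 1 -> HIT, frames=[3,1] (faults so far: 5)
  step 12: ref 1 -> HIT, frames=[3,1] (faults so far: 5)
  step 13: ref 3 -> HIT, frames=[3,1] (faults so far: 5)
  step 14: ref 3 -> HIT, frames=[3,1] (faults so far: 5)
  step 15: ref 3 -> HIT, frames=[3,1] (faults so far: 5)
  LRU total faults: 5
--- Optimal ---
  step 0: ref 1 -> FAULT, frames=[1,-] (faults so far: 1)
  step 1: ref 1 -> HIT, frames=[1,-] (faults so far: 1)
  step 2: ref 3 -> FAULT, frames=[1,3] (faults so far: 2)
  step 3: ref 3 -> HIT, frames=[1,3] (faults so far: 2)
  step 4: ref 1 -> HIT, frames=[1,3] (faults so far: 2)
  step 5: ref 4 -> FAULT, evict 1, frames=[4,3] (faults so far: 3)
  step 6: ref 3 -> HIT, frames=[4,3] (faults so far: 3)
  step 7: ref 1 -> FAULT, evict 4, frames=[1,3] (faults so far: 4)
  step 8: ref 1 -> HIT, frames=[1,3] (faults so far: 4)
  step 9: ref 1 -> HIT, frames=[1,3] (faults so far: 4)
  step 10: ref 3 -> HIT, frames=[1,3] (faults so far: 4)
  step 11: ref 1 -> HIT, frames=[1,3] (faults so far: 4)
  step 12: ref 1 -> HIT, frames=[1,3] (faults so far: 4)
  step 13: ref 3 -> HIT, frames=[1,3] (faults so far: 4)
  step 14: ref 3 -> HIT, frames=[1,3] (faults so far: 4)
  step 15: ref 3 -> HIT, frames=[1,3] (faults so far: 4)
  Optimal total faults: 4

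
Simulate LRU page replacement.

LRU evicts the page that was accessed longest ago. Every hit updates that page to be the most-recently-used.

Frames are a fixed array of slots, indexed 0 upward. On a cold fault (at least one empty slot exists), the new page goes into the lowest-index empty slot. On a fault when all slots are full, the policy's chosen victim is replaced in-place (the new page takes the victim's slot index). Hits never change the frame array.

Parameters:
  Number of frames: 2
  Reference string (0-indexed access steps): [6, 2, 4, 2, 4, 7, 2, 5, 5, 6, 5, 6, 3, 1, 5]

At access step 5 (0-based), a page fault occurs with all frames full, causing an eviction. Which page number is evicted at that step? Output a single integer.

Step 0: ref 6 -> FAULT, frames=[6,-]
Step 1: ref 2 -> FAULT, frames=[6,2]
Step 2: ref 4 -> FAULT, evict 6, frames=[4,2]
Step 3: ref 2 -> HIT, frames=[4,2]
Step 4: ref 4 -> HIT, frames=[4,2]
Step 5: ref 7 -> FAULT, evict 2, frames=[4,7]
At step 5: evicted page 2

Answer: 2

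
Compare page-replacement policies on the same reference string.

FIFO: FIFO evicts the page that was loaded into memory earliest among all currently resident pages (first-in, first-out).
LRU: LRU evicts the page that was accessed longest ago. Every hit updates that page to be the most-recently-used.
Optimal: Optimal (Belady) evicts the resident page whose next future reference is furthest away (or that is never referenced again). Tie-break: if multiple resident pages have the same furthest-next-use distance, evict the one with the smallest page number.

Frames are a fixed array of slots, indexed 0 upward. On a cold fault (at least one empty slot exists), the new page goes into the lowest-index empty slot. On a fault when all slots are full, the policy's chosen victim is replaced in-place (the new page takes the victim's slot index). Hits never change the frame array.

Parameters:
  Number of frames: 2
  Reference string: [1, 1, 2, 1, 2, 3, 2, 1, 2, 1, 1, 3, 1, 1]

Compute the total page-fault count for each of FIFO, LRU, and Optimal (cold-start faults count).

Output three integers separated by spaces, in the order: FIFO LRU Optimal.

--- FIFO ---
  step 0: ref 1 -> FAULT, frames=[1,-] (faults so far: 1)
  step 1: ref 1 -> HIT, frames=[1,-] (faults so far: 1)
  step 2: ref 2 -> FAULT, frames=[1,2] (faults so far: 2)
  step 3: ref 1 -> HIT, frames=[1,2] (faults so far: 2)
  step 4: ref 2 -> HIT, frames=[1,2] (faults so far: 2)
  step 5: ref 3 -> FAULT, evict 1, frames=[3,2] (faults so far: 3)
  step 6: ref 2 -> HIT, frames=[3,2] (faults so far: 3)
  step 7: ref 1 -> FAULT, evict 2, frames=[3,1] (faults so far: 4)
  step 8: ref 2 -> FAULT, evict 3, frames=[2,1] (faults so far: 5)
  step 9: ref 1 -> HIT, frames=[2,1] (faults so far: 5)
  step 10: ref 1 -> HIT, frames=[2,1] (faults so far: 5)
  step 11: ref 3 -> FAULT, evict 1, frames=[2,3] (faults so far: 6)
  step 12: ref 1 -> FAULT, evict 2, frames=[1,3] (faults so far: 7)
  step 13: ref 1 -> HIT, frames=[1,3] (faults so far: 7)
  FIFO total faults: 7
--- LRU ---
  step 0: ref 1 -> FAULT, frames=[1,-] (faults so far: 1)
  step 1: ref 1 -> HIT, frames=[1,-] (faults so far: 1)
  step 2: ref 2 -> FAULT, frames=[1,2] (faults so far: 2)
  step 3: ref 1 -> HIT, frames=[1,2] (faults so far: 2)
  step 4: ref 2 -> HIT, frames=[1,2] (faults so far: 2)
  step 5: ref 3 -> FAULT, evict 1, frames=[3,2] (faults so far: 3)
  step 6: ref 2 -> HIT, frames=[3,2] (faults so far: 3)
  step 7: ref 1 -> FAULT, evict 3, frames=[1,2] (faults so far: 4)
  step 8: ref 2 -> HIT, frames=[1,2] (faults so far: 4)
  step 9: ref 1 -> HIT, frames=[1,2] (faults so far: 4)
  step 10: ref 1 -> HIT, frames=[1,2] (faults so far: 4)
  step 11: ref 3 -> FAULT, evict 2, frames=[1,3] (faults so far: 5)
  step 12: ref 1 -> HIT, frames=[1,3] (faults so far: 5)
  step 13: ref 1 -> HIT, frames=[1,3] (faults so far: 5)
  LRU total faults: 5
--- Optimal ---
  step 0: ref 1 -> FAULT, frames=[1,-] (faults so far: 1)
  step 1: ref 1 -> HIT, frames=[1,-] (faults so far: 1)
  step 2: ref 2 -> FAULT, frames=[1,2] (faults so far: 2)
  step 3: ref 1 -> HIT, frames=[1,2] (faults so far: 2)
  step 4: ref 2 -> HIT, frames=[1,2] (faults so far: 2)
  step 5: ref 3 -> FAULT, evict 1, frames=[3,2] (faults so far: 3)
  step 6: ref 2 -> HIT, frames=[3,2] (faults so far: 3)
  step 7: ref 1 -> FAULT, evict 3, frames=[1,2] (faults so far: 4)
  step 8: ref 2 -> HIT, frames=[1,2] (faults so far: 4)
  step 9: ref 1 -> HIT, frames=[1,2] (faults so far: 4)
  step 10: ref 1 -> HIT, frames=[1,2] (faults so far: 4)
  step 11: ref 3 -> FAULT, evict 2, frames=[1,3] (faults so far: 5)
  step 12: ref 1 -> HIT, frames=[1,3] (faults so far: 5)
  step 13: ref 1 -> HIT, frames=[1,3] (faults so far: 5)
  Optimal total faults: 5

Answer: 7 5 5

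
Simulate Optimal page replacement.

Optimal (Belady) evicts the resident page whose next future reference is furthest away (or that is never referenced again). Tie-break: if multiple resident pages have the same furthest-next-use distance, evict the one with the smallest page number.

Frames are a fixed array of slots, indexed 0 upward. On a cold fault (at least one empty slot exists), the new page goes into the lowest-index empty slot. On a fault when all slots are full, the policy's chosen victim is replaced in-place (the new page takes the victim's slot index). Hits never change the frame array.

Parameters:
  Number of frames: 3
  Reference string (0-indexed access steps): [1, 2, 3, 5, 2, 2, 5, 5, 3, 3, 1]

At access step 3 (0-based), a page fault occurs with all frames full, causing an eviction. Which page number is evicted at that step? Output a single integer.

Answer: 1

Derivation:
Step 0: ref 1 -> FAULT, frames=[1,-,-]
Step 1: ref 2 -> FAULT, frames=[1,2,-]
Step 2: ref 3 -> FAULT, frames=[1,2,3]
Step 3: ref 5 -> FAULT, evict 1, frames=[5,2,3]
At step 3: evicted page 1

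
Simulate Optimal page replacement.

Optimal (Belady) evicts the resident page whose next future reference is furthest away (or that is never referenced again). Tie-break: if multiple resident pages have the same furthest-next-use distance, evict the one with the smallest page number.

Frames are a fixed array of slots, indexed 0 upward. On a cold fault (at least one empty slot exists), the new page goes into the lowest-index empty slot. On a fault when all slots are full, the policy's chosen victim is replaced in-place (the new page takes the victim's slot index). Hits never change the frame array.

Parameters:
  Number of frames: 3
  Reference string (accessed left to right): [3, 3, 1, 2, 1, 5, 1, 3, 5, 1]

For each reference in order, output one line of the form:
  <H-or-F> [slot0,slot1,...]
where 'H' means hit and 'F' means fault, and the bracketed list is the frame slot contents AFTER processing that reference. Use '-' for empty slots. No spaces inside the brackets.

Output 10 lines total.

F [3,-,-]
H [3,-,-]
F [3,1,-]
F [3,1,2]
H [3,1,2]
F [3,1,5]
H [3,1,5]
H [3,1,5]
H [3,1,5]
H [3,1,5]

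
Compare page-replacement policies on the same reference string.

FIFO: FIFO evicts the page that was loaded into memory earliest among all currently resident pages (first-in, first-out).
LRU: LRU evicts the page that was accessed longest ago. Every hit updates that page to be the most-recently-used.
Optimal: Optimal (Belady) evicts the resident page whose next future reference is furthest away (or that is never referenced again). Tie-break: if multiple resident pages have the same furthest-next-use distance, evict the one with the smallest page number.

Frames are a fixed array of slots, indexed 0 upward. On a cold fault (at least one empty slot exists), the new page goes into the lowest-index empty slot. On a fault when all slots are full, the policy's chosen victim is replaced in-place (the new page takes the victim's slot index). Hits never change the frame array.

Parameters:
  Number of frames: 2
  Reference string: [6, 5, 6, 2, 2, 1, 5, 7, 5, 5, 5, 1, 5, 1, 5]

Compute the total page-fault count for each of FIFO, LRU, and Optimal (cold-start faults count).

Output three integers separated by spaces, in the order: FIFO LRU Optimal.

--- FIFO ---
  step 0: ref 6 -> FAULT, frames=[6,-] (faults so far: 1)
  step 1: ref 5 -> FAULT, frames=[6,5] (faults so far: 2)
  step 2: ref 6 -> HIT, frames=[6,5] (faults so far: 2)
  step 3: ref 2 -> FAULT, evict 6, frames=[2,5] (faults so far: 3)
  step 4: ref 2 -> HIT, frames=[2,5] (faults so far: 3)
  step 5: ref 1 -> FAULT, evict 5, frames=[2,1] (faults so far: 4)
  step 6: ref 5 -> FAULT, evict 2, frames=[5,1] (faults so far: 5)
  step 7: ref 7 -> FAULT, evict 1, frames=[5,7] (faults so far: 6)
  step 8: ref 5 -> HIT, frames=[5,7] (faults so far: 6)
  step 9: ref 5 -> HIT, frames=[5,7] (faults so far: 6)
  step 10: ref 5 -> HIT, frames=[5,7] (faults so far: 6)
  step 11: ref 1 -> FAULT, evict 5, frames=[1,7] (faults so far: 7)
  step 12: ref 5 -> FAULT, evict 7, frames=[1,5] (faults so far: 8)
  step 13: ref 1 -> HIT, frames=[1,5] (faults so far: 8)
  step 14: ref 5 -> HIT, frames=[1,5] (faults so far: 8)
  FIFO total faults: 8
--- LRU ---
  step 0: ref 6 -> FAULT, frames=[6,-] (faults so far: 1)
  step 1: ref 5 -> FAULT, frames=[6,5] (faults so far: 2)
  step 2: ref 6 -> HIT, frames=[6,5] (faults so far: 2)
  step 3: ref 2 -> FAULT, evict 5, frames=[6,2] (faults so far: 3)
  step 4: ref 2 -> HIT, frames=[6,2] (faults so far: 3)
  step 5: ref 1 -> FAULT, evict 6, frames=[1,2] (faults so far: 4)
  step 6: ref 5 -> FAULT, evict 2, frames=[1,5] (faults so far: 5)
  step 7: ref 7 -> FAULT, evict 1, frames=[7,5] (faults so far: 6)
  step 8: ref 5 -> HIT, frames=[7,5] (faults so far: 6)
  step 9: ref 5 -> HIT, frames=[7,5] (faults so far: 6)
  step 10: ref 5 -> HIT, frames=[7,5] (faults so far: 6)
  step 11: ref 1 -> FAULT, evict 7, frames=[1,5] (faults so far: 7)
  step 12: ref 5 -> HIT, frames=[1,5] (faults so far: 7)
  step 13: ref 1 -> HIT, frames=[1,5] (faults so far: 7)
  step 14: ref 5 -> HIT, frames=[1,5] (faults so far: 7)
  LRU total faults: 7
--- Optimal ---
  step 0: ref 6 -> FAULT, frames=[6,-] (faults so far: 1)
  step 1: ref 5 -> FAULT, frames=[6,5] (faults so far: 2)
  step 2: ref 6 -> HIT, frames=[6,5] (faults so far: 2)
  step 3: ref 2 -> FAULT, evict 6, frames=[2,5] (faults so far: 3)
  step 4: ref 2 -> HIT, frames=[2,5] (faults so far: 3)
  step 5: ref 1 -> FAULT, evict 2, frames=[1,5] (faults so far: 4)
  step 6: ref 5 -> HIT, frames=[1,5] (faults so far: 4)
  step 7: ref 7 -> FAULT, evict 1, frames=[7,5] (faults so far: 5)
  step 8: ref 5 -> HIT, frames=[7,5] (faults so far: 5)
  step 9: ref 5 -> HIT, frames=[7,5] (faults so far: 5)
  step 10: ref 5 -> HIT, frames=[7,5] (faults so far: 5)
  step 11: ref 1 -> FAULT, evict 7, frames=[1,5] (faults so far: 6)
  step 12: ref 5 -> HIT, frames=[1,5] (faults so far: 6)
  step 13: ref 1 -> HIT, frames=[1,5] (faults so far: 6)
  step 14: ref 5 -> HIT, frames=[1,5] (faults so far: 6)
  Optimal total faults: 6

Answer: 8 7 6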